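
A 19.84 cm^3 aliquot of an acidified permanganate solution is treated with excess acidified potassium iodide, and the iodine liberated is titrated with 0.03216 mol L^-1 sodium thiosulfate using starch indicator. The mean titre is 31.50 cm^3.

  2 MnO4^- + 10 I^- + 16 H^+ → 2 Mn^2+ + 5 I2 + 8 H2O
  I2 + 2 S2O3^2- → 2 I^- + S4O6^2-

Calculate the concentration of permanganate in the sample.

n(S2O3^2-) = 0.03150 × 0.03216 = 1.013 × 10^-3 mol
n(I2) = n(S2O3^2-)/2 = 5.065 × 10^-4 mol
From the 2:5 ratio, n(MnO4^-) in the aliquot = 2/5 × 5.065 × 10^-4 = 2.026 × 10^-4 mol
[MnO4^-] = 2.026 × 10^-4 / 0.01984 = 0.01021 mol/L

0.01021 mol/L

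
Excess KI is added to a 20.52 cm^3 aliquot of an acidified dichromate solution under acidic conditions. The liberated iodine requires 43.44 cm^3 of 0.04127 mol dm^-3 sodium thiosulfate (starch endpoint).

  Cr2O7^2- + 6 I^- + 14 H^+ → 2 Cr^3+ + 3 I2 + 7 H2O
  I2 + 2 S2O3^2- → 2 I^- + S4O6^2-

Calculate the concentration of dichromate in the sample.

0.01456 mol/L

n(S2O3^2-) = 0.04344 × 0.04127 = 1.793 × 10^-3 mol
n(I2) = n(S2O3^2-)/2 = 8.964 × 10^-4 mol
From the 1:3 ratio, n(Cr2O7^2-) in the aliquot = 1/3 × 8.964 × 10^-4 = 2.988 × 10^-4 mol
[Cr2O7^2-] = 2.988 × 10^-4 / 0.02052 = 0.01456 mol/L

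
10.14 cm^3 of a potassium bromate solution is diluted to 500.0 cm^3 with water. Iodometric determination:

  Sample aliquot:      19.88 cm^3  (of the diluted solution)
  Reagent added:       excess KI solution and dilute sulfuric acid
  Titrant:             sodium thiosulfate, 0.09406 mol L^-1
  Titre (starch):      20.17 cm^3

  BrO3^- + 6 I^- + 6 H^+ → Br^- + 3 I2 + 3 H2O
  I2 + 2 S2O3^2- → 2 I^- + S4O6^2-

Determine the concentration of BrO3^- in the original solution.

0.7843 mol/L

n(S2O3^2-) = 0.02017 × 0.09406 = 1.897 × 10^-3 mol
n(I2) = n(S2O3^2-)/2 = 9.486 × 10^-4 mol
From the 1:3 ratio, n(BrO3^-) in the aliquot = 1/3 × 9.486 × 10^-4 = 3.162 × 10^-4 mol
[BrO3^-]_dilute = 3.162 × 10^-4 / 0.01988 = 0.01591 mol/L
[BrO3^-]_original = 0.01591 × 500.0/10.14 = 0.7843 mol/L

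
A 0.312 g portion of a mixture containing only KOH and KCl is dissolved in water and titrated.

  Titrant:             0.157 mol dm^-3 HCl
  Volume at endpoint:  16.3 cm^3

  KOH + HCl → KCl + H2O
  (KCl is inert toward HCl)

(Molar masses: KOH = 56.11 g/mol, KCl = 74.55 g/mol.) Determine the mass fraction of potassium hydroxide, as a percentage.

n(HCl) = 0.0163 × 0.157 = 2.56 × 10^-3 mol
Let x = n(KOH), y = n(KCl).
Titrant: 1x = 2.56 × 10^-3;  mass: 56.11x + 74.55y = 0.312
Solving, x = 2.56 × 10^-3 mol, y = 2.26 × 10^-3 mol
mass of KOH = 2.56 × 10^-3 × 56.11 = 0.144 g
% KOH = 0.144 / 0.312 × 100 = 46.0 %

46.0 %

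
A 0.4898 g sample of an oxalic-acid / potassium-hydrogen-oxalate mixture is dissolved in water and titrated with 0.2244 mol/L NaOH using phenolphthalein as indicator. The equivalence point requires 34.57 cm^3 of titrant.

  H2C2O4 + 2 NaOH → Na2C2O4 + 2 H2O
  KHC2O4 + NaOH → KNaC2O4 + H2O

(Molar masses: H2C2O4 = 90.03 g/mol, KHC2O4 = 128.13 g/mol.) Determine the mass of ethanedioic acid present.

n(NaOH) = 0.03457 × 0.2244 = 7.758 × 10^-3 mol
Let x = n(H2C2O4), y = n(KHC2O4).
Titrant: 2x + 1y = 7.758 × 10^-3;  mass: 90.03x + 128.13y = 0.4898
Solving, x = 3.033 × 10^-3 mol, y = 1.692 × 10^-3 mol
mass of H2C2O4 = 3.033 × 10^-3 × 90.03 = 0.2731 g

0.2731 g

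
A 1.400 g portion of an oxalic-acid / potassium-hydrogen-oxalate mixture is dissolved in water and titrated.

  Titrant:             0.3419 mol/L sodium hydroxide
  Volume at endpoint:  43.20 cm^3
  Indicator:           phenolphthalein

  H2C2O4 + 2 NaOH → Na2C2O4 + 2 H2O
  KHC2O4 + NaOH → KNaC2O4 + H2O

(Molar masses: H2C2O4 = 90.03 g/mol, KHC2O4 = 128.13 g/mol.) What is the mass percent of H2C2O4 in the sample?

n(NaOH) = 0.04320 × 0.3419 = 0.01477 mol
Let x = n(H2C2O4), y = n(KHC2O4).
Titrant: 2x + 1y = 0.01477;  mass: 90.03x + 128.13y = 1.400
Solving, x = 2.963 × 10^-3 mol, y = 8.845 × 10^-3 mol
mass of H2C2O4 = 2.963 × 10^-3 × 90.03 = 0.2667 g
% H2C2O4 = 0.2667 / 1.400 × 100 = 19.05 %

19.05 %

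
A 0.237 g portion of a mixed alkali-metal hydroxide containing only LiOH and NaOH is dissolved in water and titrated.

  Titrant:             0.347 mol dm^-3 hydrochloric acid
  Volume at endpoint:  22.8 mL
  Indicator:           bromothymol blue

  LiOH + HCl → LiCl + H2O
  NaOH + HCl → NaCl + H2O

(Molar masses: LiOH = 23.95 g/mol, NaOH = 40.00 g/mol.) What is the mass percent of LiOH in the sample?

50.0 %

n(HCl) = 0.0228 × 0.347 = 7.91 × 10^-3 mol
Let x = n(LiOH), y = n(NaOH).
Titrant: 1x + 1y = 7.91 × 10^-3;  mass: 23.95x + 40.00y = 0.237
Solving, x = 4.95 × 10^-3 mol, y = 2.96 × 10^-3 mol
mass of LiOH = 4.95 × 10^-3 × 23.95 = 0.119 g
% LiOH = 0.119 / 0.237 × 100 = 50.0 %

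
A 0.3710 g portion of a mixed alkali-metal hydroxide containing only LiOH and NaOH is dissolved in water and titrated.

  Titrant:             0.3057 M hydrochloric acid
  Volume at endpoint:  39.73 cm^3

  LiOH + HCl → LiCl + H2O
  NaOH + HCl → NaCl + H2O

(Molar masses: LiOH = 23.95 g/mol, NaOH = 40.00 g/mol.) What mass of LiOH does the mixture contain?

n(HCl) = 0.03973 × 0.3057 = 0.01215 mol
Let x = n(LiOH), y = n(NaOH).
Titrant: 1x + 1y = 0.01215;  mass: 23.95x + 40.00y = 0.3710
Solving, x = 7.154 × 10^-3 mol, y = 4.992 × 10^-3 mol
mass of LiOH = 7.154 × 10^-3 × 23.95 = 0.1713 g

0.1713 g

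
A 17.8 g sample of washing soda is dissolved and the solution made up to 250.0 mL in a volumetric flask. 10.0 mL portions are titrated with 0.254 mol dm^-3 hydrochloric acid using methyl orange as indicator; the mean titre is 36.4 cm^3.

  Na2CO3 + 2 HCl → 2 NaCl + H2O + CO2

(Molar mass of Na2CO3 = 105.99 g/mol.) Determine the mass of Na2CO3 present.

n(HCl) per titration = 0.0364 × 0.254 = 9.25 × 10^-3 mol
From the 1:2 ratio, n(Na2CO3) in each aliquot = 1/2 × 9.25 × 10^-3 = 4.62 × 10^-3 mol
n(Na2CO3) in the whole flask = 4.62 × 10^-3 × 250.0/10.0 = 0.116 mol
mass of Na2CO3 = 0.116 × 105.99 = 12.2 g

12.2 g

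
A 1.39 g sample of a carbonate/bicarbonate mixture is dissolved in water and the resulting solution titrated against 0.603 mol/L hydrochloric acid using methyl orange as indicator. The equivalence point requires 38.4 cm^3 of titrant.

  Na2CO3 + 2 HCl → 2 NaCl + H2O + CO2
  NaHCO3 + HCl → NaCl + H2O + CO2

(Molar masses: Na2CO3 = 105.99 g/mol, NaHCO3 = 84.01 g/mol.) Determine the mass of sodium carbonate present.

0.949 g

n(HCl) = 0.0384 × 0.603 = 0.0232 mol
Let x = n(Na2CO3), y = n(NaHCO3).
Titrant: 2x + 1y = 0.0232;  mass: 105.99x + 84.01y = 1.39
Solving, x = 8.95 × 10^-3 mol, y = 5.25 × 10^-3 mol
mass of Na2CO3 = 8.95 × 10^-3 × 105.99 = 0.949 g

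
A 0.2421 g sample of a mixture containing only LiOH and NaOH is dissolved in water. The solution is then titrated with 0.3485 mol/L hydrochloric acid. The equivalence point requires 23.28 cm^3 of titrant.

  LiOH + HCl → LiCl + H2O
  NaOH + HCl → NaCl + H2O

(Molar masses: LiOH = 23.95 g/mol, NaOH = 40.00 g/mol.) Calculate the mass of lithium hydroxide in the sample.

0.1230 g

n(HCl) = 0.02328 × 0.3485 = 8.113 × 10^-3 mol
Let x = n(LiOH), y = n(NaOH).
Titrant: 1x + 1y = 8.113 × 10^-3;  mass: 23.95x + 40.00y = 0.2421
Solving, x = 5.135 × 10^-3 mol, y = 2.978 × 10^-3 mol
mass of LiOH = 5.135 × 10^-3 × 23.95 = 0.1230 g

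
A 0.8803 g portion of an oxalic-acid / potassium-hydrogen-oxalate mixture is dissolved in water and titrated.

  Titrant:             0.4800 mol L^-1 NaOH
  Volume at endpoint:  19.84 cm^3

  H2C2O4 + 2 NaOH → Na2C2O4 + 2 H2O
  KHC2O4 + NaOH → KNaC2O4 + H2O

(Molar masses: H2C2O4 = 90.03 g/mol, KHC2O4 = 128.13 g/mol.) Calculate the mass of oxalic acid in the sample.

n(NaOH) = 0.01984 × 0.4800 = 9.523 × 10^-3 mol
Let x = n(H2C2O4), y = n(KHC2O4).
Titrant: 2x + 1y = 9.523 × 10^-3;  mass: 90.03x + 128.13y = 0.8803
Solving, x = 2.045 × 10^-3 mol, y = 5.434 × 10^-3 mol
mass of H2C2O4 = 2.045 × 10^-3 × 90.03 = 0.1841 g

0.1841 g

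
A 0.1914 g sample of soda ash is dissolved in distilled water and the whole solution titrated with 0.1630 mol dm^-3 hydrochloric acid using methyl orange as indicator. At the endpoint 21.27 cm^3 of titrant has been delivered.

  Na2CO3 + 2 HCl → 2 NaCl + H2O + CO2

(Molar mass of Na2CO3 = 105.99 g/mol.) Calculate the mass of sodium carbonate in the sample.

0.1837 g

n(HCl) = 0.02127 L × 0.1630 mol/L = 3.467 × 10^-3 mol
From the 1:2 ratio, n(Na2CO3) = 1/2 × 3.467 × 10^-3 = 1.734 × 10^-3 mol
mass of Na2CO3 = 1.734 × 10^-3 × 105.99 g/mol = 0.1837 g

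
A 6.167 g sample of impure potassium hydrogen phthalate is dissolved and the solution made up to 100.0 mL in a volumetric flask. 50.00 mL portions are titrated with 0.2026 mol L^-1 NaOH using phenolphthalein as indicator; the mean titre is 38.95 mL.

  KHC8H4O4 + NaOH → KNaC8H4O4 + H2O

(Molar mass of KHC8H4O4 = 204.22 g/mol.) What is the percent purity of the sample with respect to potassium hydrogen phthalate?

52.26 %

n(NaOH) per titration = 0.03895 × 0.2026 = 7.891 × 10^-3 mol
n(KHC8H4O4) in each aliquot = 7.891 × 10^-3 mol (1:1 ratio)
n(KHC8H4O4) in the whole flask = 7.891 × 10^-3 × 100.0/50.00 = 0.01578 mol
mass of KHC8H4O4 = 0.01578 × 204.22 = 3.223 g
% KHC8H4O4 = 3.223 / 6.167 × 100 = 52.26 %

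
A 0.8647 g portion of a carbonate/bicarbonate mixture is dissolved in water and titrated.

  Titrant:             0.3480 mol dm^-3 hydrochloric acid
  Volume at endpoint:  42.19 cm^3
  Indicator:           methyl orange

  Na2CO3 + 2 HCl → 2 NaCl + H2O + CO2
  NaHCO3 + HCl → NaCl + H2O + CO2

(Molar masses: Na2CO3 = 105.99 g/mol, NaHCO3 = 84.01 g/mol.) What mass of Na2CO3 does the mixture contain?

0.6301 g

n(HCl) = 0.04219 × 0.3480 = 0.01468 mol
Let x = n(Na2CO3), y = n(NaHCO3).
Titrant: 2x + 1y = 0.01468;  mass: 105.99x + 84.01y = 0.8647
Solving, x = 5.945 × 10^-3 mol, y = 2.793 × 10^-3 mol
mass of Na2CO3 = 5.945 × 10^-3 × 105.99 = 0.6301 g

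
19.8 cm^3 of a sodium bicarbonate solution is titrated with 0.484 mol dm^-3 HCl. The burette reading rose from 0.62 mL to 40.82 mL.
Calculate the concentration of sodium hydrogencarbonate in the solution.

NaHCO3 + HCl → NaCl + H2O + CO2
n(HCl) = 0.0402 L × 0.484 mol/L = 0.0195 mol
n(NaHCO3) = 0.0195 mol (1:1 mole ratio)
[NaHCO3] = 0.0195 mol / 0.0198 L = 0.983 mol/L

0.983 mol/L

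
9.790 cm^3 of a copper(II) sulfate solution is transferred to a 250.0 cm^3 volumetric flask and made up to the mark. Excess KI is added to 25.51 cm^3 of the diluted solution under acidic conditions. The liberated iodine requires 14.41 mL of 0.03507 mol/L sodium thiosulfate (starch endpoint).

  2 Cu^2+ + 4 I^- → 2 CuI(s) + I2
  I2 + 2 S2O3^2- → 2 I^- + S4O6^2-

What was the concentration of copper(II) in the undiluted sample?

0.5059 mol/L

n(S2O3^2-) = 0.01441 × 0.03507 = 5.054 × 10^-4 mol
n(I2) = n(S2O3^2-)/2 = 2.527 × 10^-4 mol
From the 2:1 ratio, n(Cu2+) in the aliquot = 2/1 × 2.527 × 10^-4 = 5.054 × 10^-4 mol
[Cu2+]_dilute = 5.054 × 10^-4 / 0.02551 = 0.01981 mol/L
[Cu2+]_original = 0.01981 × 250.0/9.790 = 0.5059 mol/L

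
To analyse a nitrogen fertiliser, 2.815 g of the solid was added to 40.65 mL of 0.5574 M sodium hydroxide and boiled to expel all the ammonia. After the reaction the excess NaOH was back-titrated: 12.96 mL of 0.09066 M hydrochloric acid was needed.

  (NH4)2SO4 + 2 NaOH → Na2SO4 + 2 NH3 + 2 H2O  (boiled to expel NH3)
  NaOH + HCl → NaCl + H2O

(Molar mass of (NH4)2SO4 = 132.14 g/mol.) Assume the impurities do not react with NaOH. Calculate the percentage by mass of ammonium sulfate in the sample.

50.42 %

n(NaOH) added = 0.04065 × 0.5574 = 0.02266 mol
n(HCl) used in back-titration = 0.01296 × 0.09066 = 1.175 × 10^-3 mol
n(NaOH) left over = 1.175 × 10^-3 mol (1:1 ratio)
n(NaOH) consumed by analyte = 0.02266 − 1.175 × 10^-3 = 0.02148 mol
From the 1:2 ratio, n((NH4)2SO4) = 1/2 × 0.02148 = 0.01074 mol
mass of (NH4)2SO4 = 0.01074 × 132.14 = 1.419 g
% (NH4)2SO4 = 1.419 / 2.815 × 100 = 50.42 %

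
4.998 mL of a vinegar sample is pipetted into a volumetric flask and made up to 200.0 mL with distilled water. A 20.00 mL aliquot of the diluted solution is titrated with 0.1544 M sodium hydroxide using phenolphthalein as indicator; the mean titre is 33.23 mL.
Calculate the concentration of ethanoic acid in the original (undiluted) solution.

10.27 M

CH3COOH + NaOH → CH3COONa + H2O
n(NaOH) = 0.03323 × 0.1544 = 5.131 × 10^-3 mol
n(CH3COOH) in the aliquot = 5.131 × 10^-3 mol (1:1 ratio)
[CH3COOH]_dilute = 5.131 × 10^-3 / 0.02000 = 0.2565 mol/L
Dilution factor = 200.0 / 4.998 = 40.02
[CH3COOH]_stock = 0.2565 × 40.02 = 10.27 mol/L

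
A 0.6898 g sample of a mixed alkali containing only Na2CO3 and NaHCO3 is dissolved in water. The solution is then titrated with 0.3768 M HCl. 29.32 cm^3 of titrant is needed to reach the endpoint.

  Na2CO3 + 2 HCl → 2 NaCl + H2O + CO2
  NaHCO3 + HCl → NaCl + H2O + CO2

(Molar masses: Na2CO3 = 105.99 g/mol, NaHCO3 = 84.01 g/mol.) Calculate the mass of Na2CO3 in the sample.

n(HCl) = 0.02932 × 0.3768 = 0.01105 mol
Let x = n(Na2CO3), y = n(NaHCO3).
Titrant: 2x + 1y = 0.01105;  mass: 105.99x + 84.01y = 0.6898
Solving, x = 3.842 × 10^-3 mol, y = 3.364 × 10^-3 mol
mass of Na2CO3 = 3.842 × 10^-3 × 105.99 = 0.4072 g

0.4072 g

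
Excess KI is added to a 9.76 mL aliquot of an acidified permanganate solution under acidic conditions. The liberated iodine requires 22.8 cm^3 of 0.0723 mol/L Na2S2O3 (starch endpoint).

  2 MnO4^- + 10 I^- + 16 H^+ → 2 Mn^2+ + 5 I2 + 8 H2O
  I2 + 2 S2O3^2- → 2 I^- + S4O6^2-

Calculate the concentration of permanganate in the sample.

0.0338 mol/L

n(S2O3^2-) = 0.0228 × 0.0723 = 1.65 × 10^-3 mol
n(I2) = n(S2O3^2-)/2 = 8.24 × 10^-4 mol
From the 2:5 ratio, n(MnO4^-) in the aliquot = 2/5 × 8.24 × 10^-4 = 3.30 × 10^-4 mol
[MnO4^-] = 3.30 × 10^-4 / 0.00976 = 0.0338 mol/L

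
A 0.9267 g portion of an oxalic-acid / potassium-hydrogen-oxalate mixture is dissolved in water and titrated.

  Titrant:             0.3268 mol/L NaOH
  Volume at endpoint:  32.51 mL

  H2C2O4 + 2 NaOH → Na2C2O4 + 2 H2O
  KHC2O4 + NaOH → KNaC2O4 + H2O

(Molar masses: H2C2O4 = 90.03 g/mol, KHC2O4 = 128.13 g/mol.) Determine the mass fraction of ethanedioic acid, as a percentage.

25.40 %

n(NaOH) = 0.03251 × 0.3268 = 0.01062 mol
Let x = n(H2C2O4), y = n(KHC2O4).
Titrant: 2x + 1y = 0.01062;  mass: 90.03x + 128.13y = 0.9267
Solving, x = 2.614 × 10^-3 mol, y = 5.396 × 10^-3 mol
mass of H2C2O4 = 2.614 × 10^-3 × 90.03 = 0.2354 g
% H2C2O4 = 0.2354 / 0.9267 × 100 = 25.40 %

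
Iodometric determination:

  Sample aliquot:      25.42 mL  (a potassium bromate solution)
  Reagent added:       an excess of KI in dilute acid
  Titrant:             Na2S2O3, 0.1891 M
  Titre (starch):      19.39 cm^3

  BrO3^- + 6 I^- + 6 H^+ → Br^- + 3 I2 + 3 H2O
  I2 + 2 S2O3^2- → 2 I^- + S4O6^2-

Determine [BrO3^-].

n(S2O3^2-) = 0.01939 × 0.1891 = 3.667 × 10^-3 mol
n(I2) = n(S2O3^2-)/2 = 1.833 × 10^-3 mol
From the 1:3 ratio, n(BrO3^-) in the aliquot = 1/3 × 1.833 × 10^-3 = 6.111 × 10^-4 mol
[BrO3^-] = 6.111 × 10^-4 / 0.02542 = 0.02404 mol/L

0.02404 M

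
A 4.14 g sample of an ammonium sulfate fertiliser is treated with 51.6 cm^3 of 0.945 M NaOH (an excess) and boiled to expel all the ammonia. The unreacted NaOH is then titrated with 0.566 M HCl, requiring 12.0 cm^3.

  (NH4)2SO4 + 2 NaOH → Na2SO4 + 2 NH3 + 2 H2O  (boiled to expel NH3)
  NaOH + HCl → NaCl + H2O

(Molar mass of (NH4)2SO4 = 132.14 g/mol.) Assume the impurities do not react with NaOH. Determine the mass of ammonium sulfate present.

n(NaOH) added = 0.0516 × 0.945 = 0.0488 mol
n(HCl) used in back-titration = 0.0120 × 0.566 = 6.79 × 10^-3 mol
n(NaOH) left over = 6.79 × 10^-3 mol (1:1 ratio)
n(NaOH) consumed by analyte = 0.0488 − 6.79 × 10^-3 = 0.0420 mol
From the 1:2 ratio, n((NH4)2SO4) = 1/2 × 0.0420 = 0.0210 mol
mass of (NH4)2SO4 = 0.0210 × 132.14 = 2.77 g

2.77 g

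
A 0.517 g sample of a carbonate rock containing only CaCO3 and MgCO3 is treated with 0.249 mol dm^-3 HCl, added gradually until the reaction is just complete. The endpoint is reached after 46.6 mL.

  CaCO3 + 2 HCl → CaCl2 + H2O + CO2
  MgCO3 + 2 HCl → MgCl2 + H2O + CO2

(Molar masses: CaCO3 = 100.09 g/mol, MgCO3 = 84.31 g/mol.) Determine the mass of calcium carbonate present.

0.177 g

n(HCl) = 0.0466 × 0.249 = 0.0116 mol
Let x = n(CaCO3), y = n(MgCO3).
Titrant: 2x + 2y = 0.0116;  mass: 100.09x + 84.31y = 0.517
Solving, x = 1.77 × 10^-3 mol, y = 4.04 × 10^-3 mol
mass of CaCO3 = 1.77 × 10^-3 × 100.09 = 0.177 g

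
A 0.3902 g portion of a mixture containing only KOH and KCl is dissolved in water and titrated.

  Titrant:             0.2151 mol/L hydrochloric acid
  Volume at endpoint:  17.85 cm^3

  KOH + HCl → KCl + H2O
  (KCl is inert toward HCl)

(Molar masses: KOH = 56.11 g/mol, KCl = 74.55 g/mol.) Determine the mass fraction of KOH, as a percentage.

n(HCl) = 0.01785 × 0.2151 = 3.840 × 10^-3 mol
Let x = n(KOH), y = n(KCl).
Titrant: 1x = 3.840 × 10^-3;  mass: 56.11x + 74.55y = 0.3902
Solving, x = 3.840 × 10^-3 mol, y = 2.344 × 10^-3 mol
mass of KOH = 3.840 × 10^-3 × 56.11 = 0.2154 g
% KOH = 0.2154 / 0.3902 × 100 = 55.21 %

55.21 %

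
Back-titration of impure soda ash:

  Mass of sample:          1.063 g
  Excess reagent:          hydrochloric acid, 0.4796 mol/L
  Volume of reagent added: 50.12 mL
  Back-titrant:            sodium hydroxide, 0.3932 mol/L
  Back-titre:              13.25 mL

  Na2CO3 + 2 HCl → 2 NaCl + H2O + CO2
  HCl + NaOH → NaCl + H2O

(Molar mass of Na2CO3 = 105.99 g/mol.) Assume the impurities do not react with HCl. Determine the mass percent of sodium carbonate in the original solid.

93.86 %

n(HCl) added = 0.05012 × 0.4796 = 0.02404 mol
n(NaOH) used in back-titration = 0.01325 × 0.3932 = 5.210 × 10^-3 mol
n(HCl) left over = 5.210 × 10^-3 mol (1:1 ratio)
n(HCl) consumed by analyte = 0.02404 − 5.210 × 10^-3 = 0.01883 mol
From the 1:2 ratio, n(Na2CO3) = 1/2 × 0.01883 = 9.414 × 10^-3 mol
mass of Na2CO3 = 9.414 × 10^-3 × 105.99 = 0.9978 g
% Na2CO3 = 0.9978 / 1.063 × 100 = 93.86 %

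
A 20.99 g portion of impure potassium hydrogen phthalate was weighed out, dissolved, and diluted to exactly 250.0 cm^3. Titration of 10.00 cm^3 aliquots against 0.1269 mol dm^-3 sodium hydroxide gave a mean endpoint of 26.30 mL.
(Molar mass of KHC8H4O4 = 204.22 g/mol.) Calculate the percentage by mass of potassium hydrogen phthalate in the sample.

81.18 %

KHC8H4O4 + NaOH → KNaC8H4O4 + H2O
n(NaOH) per titration = 0.02630 × 0.1269 = 3.337 × 10^-3 mol
n(KHC8H4O4) in each aliquot = 3.337 × 10^-3 mol (1:1 ratio)
n(KHC8H4O4) in the whole flask = 3.337 × 10^-3 × 250.0/10.00 = 0.08344 mol
mass of KHC8H4O4 = 0.08344 × 204.22 = 17.04 g
% KHC8H4O4 = 17.04 / 20.99 × 100 = 81.18 %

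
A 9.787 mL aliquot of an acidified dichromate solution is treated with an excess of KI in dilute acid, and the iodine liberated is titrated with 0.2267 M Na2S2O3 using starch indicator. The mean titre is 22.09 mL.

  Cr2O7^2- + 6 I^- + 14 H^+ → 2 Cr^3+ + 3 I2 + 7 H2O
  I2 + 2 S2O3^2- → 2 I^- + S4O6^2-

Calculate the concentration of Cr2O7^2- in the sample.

n(S2O3^2-) = 0.02209 × 0.2267 = 5.008 × 10^-3 mol
n(I2) = n(S2O3^2-)/2 = 2.504 × 10^-3 mol
From the 1:3 ratio, n(Cr2O7^2-) in the aliquot = 1/3 × 2.504 × 10^-3 = 8.346 × 10^-4 mol
[Cr2O7^2-] = 8.346 × 10^-4 / 0.009787 = 0.08528 mol/L

0.08528 M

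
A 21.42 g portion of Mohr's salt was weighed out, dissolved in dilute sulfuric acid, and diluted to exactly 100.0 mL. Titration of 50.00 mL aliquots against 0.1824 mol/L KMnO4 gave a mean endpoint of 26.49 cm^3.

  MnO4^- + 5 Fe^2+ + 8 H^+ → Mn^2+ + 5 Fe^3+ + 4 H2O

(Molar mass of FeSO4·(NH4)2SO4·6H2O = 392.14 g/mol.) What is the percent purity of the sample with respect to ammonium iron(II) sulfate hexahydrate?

88.46 %

n(KMnO4) per titration = 0.02649 × 0.1824 = 4.832 × 10^-3 mol
From the 5:1 ratio, n(FeSO4·(NH4)2SO4·6H2O) in each aliquot = 5/1 × 4.832 × 10^-3 = 0.02416 mol
n(FeSO4·(NH4)2SO4·6H2O) in the whole flask = 0.02416 × 100.0/50.00 = 0.04832 mol
mass of FeSO4·(NH4)2SO4·6H2O = 0.04832 × 392.14 = 18.95 g
% FeSO4·(NH4)2SO4·6H2O = 18.95 / 21.42 × 100 = 88.46 %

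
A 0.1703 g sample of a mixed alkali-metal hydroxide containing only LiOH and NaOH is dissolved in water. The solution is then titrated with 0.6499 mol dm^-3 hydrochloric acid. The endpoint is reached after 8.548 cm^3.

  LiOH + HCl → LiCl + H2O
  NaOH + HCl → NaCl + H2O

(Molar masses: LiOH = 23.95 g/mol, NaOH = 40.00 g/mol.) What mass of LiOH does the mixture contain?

0.07747 g

n(HCl) = 0.008548 × 0.6499 = 5.555 × 10^-3 mol
Let x = n(LiOH), y = n(NaOH).
Titrant: 1x + 1y = 5.555 × 10^-3;  mass: 23.95x + 40.00y = 0.1703
Solving, x = 3.235 × 10^-3 mol, y = 2.321 × 10^-3 mol
mass of LiOH = 3.235 × 10^-3 × 23.95 = 0.07747 g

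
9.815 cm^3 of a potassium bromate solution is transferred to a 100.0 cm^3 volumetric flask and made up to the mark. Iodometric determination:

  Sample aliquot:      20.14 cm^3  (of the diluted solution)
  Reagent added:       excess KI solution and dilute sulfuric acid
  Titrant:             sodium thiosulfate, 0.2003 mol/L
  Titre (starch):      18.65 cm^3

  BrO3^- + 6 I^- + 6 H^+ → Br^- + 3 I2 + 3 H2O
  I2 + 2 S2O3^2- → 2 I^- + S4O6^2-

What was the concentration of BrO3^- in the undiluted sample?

n(S2O3^2-) = 0.01865 × 0.2003 = 3.736 × 10^-3 mol
n(I2) = n(S2O3^2-)/2 = 1.868 × 10^-3 mol
From the 1:3 ratio, n(BrO3^-) in the aliquot = 1/3 × 1.868 × 10^-3 = 6.226 × 10^-4 mol
[BrO3^-]_dilute = 6.226 × 10^-4 / 0.02014 = 0.03091 mol/L
[BrO3^-]_original = 0.03091 × 100.0/9.815 = 0.3150 mol/L

0.3150 mol/L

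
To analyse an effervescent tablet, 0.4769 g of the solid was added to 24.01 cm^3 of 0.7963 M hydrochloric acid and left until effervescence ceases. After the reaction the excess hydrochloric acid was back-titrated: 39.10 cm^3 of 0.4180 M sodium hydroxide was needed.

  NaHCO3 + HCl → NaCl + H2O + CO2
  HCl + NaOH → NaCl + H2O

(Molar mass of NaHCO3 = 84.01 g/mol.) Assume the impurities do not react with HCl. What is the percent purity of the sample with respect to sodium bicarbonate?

n(HCl) added = 0.02401 × 0.7963 = 0.01912 mol
n(NaOH) used in back-titration = 0.03910 × 0.4180 = 0.01634 mol
n(HCl) left over = 0.01634 mol (1:1 ratio)
n(HCl) consumed by analyte = 0.01912 − 0.01634 = 2.775 × 10^-3 mol
n(NaHCO3) = 2.775 × 10^-3 mol (1:1 ratio)
mass of NaHCO3 = 2.775 × 10^-3 × 84.01 = 0.2332 g
% NaHCO3 = 0.2332 / 0.4769 × 100 = 48.89 %

48.89 %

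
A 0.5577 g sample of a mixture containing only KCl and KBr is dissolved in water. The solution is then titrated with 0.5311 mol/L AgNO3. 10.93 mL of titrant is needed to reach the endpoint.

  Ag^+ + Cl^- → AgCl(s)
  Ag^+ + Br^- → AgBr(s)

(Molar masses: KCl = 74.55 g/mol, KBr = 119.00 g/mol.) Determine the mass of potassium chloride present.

n(AgNO3) = 0.01093 × 0.5311 = 5.805 × 10^-3 mol
Let x = n(KCl), y = n(KBr).
Titrant: 1x + 1y = 5.805 × 10^-3;  mass: 74.55x + 119.00y = 0.5577
Solving, x = 2.994 × 10^-3 mol, y = 2.811 × 10^-3 mol
mass of KCl = 2.994 × 10^-3 × 74.55 = 0.2232 g

0.2232 g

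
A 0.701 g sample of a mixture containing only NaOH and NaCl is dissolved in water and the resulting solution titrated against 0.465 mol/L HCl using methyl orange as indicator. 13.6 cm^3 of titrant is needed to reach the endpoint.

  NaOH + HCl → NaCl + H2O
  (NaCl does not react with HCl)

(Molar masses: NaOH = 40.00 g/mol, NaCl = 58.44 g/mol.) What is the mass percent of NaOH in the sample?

n(HCl) = 0.0136 × 0.465 = 6.32 × 10^-3 mol
Let x = n(NaOH), y = n(NaCl).
Titrant: 1x = 6.32 × 10^-3;  mass: 40.00x + 58.44y = 0.701
Solving, x = 6.32 × 10^-3 mol, y = 7.67 × 10^-3 mol
mass of NaOH = 6.32 × 10^-3 × 40.00 = 0.253 g
% NaOH = 0.253 / 0.701 × 100 = 36.1 %

36.1 %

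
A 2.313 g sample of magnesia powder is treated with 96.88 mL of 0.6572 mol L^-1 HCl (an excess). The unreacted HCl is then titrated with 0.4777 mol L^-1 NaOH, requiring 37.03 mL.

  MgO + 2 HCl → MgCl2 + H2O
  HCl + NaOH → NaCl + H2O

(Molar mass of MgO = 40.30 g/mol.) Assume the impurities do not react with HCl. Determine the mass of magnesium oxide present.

n(HCl) added = 0.09688 × 0.6572 = 0.06367 mol
n(NaOH) used in back-titration = 0.03703 × 0.4777 = 0.01769 mol
n(HCl) left over = 0.01769 mol (1:1 ratio)
n(HCl) consumed by analyte = 0.06367 − 0.01769 = 0.04598 mol
From the 1:2 ratio, n(MgO) = 1/2 × 0.04598 = 0.02299 mol
mass of MgO = 0.02299 × 40.30 = 0.9265 g

0.9265 g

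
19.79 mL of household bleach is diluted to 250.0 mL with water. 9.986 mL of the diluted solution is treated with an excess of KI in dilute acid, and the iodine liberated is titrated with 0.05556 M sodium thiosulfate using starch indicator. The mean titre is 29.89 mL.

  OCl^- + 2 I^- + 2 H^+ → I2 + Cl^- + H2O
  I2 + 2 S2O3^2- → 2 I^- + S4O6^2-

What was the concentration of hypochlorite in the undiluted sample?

1.050 M

n(S2O3^2-) = 0.02989 × 0.05556 = 1.661 × 10^-3 mol
n(I2) = n(S2O3^2-)/2 = 8.303 × 10^-4 mol
n(OCl^-) in the aliquot = 8.303 × 10^-4 mol (1:1 ratio)
[OCl^-]_dilute = 8.303 × 10^-4 / 0.009986 = 0.08315 mol/L
[OCl^-]_original = 0.08315 × 250.0/19.79 = 1.050 mol/L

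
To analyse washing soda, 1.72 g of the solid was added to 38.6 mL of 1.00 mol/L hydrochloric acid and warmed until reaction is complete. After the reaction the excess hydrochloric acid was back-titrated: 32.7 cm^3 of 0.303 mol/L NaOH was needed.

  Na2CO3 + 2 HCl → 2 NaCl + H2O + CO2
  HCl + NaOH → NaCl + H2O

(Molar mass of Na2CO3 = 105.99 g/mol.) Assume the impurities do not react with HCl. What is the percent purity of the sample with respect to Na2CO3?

n(HCl) added = 0.0386 × 1.00 = 0.0386 mol
n(NaOH) used in back-titration = 0.0327 × 0.303 = 9.91 × 10^-3 mol
n(HCl) left over = 9.91 × 10^-3 mol (1:1 ratio)
n(HCl) consumed by analyte = 0.0386 − 9.91 × 10^-3 = 0.0287 mol
From the 1:2 ratio, n(Na2CO3) = 1/2 × 0.0287 = 0.0143 mol
mass of Na2CO3 = 0.0143 × 105.99 = 1.52 g
% Na2CO3 = 1.52 / 1.72 × 100 = 88.4 %

88.4 %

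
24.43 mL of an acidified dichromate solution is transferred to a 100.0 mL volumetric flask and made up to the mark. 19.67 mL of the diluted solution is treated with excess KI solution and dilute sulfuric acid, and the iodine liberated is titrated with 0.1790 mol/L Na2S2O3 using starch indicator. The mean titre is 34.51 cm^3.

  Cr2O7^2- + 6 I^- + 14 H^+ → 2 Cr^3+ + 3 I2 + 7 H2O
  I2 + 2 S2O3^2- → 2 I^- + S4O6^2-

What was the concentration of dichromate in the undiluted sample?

n(S2O3^2-) = 0.03451 × 0.1790 = 6.177 × 10^-3 mol
n(I2) = n(S2O3^2-)/2 = 3.089 × 10^-3 mol
From the 1:3 ratio, n(Cr2O7^2-) in the aliquot = 1/3 × 3.089 × 10^-3 = 1.030 × 10^-3 mol
[Cr2O7^2-]_dilute = 1.030 × 10^-3 / 0.01967 = 0.05234 mol/L
[Cr2O7^2-]_original = 0.05234 × 100.0/24.43 = 0.2142 mol/L

0.2142 mol/L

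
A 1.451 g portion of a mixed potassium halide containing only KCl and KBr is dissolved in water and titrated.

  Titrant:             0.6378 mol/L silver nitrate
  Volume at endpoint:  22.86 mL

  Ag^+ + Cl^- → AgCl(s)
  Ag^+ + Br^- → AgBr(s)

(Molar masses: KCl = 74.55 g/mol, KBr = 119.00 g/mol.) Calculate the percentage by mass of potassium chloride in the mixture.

n(AgNO3) = 0.02286 × 0.6378 = 0.01458 mol
Let x = n(KCl), y = n(KBr).
Titrant: 1x + 1y = 0.01458;  mass: 74.55x + 119.00y = 1.451
Solving, x = 6.390 × 10^-3 mol, y = 8.190 × 10^-3 mol
mass of KCl = 6.390 × 10^-3 × 74.55 = 0.4764 g
% KCl = 0.4764 / 1.451 × 100 = 32.83 %

32.83 %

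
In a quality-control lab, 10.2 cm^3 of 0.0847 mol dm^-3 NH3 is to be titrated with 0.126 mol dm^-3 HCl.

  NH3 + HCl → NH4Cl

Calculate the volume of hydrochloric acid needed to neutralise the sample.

6.86 mL

n(NH3) = 0.0102 L × 0.0847 mol/L = 8.64 × 10^-4 mol
n(HCl) = 8.64 × 10^-4 mol (1:1 stoichiometry)
V(HCl) = 8.64 × 10^-4 mol / 0.126 mol/L = 0.00686 L = 6.86 mL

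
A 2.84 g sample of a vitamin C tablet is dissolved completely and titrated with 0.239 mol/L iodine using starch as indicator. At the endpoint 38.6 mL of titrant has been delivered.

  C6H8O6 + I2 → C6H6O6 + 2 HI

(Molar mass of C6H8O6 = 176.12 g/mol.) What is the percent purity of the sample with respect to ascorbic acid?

n(I2) = 0.0386 L × 0.239 mol/L = 9.23 × 10^-3 mol
n(C6H8O6) = 9.23 × 10^-3 mol (1:1 ratio)
mass of C6H8O6 = 9.23 × 10^-3 × 176.12 g/mol = 1.62 g
% C6H8O6 = 1.62 / 2.84 × 100 = 57.2 %

57.2 %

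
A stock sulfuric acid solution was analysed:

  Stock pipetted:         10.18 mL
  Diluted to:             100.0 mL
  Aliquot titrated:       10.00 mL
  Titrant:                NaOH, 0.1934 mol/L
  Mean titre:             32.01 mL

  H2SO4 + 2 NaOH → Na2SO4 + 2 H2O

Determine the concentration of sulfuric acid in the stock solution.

n(NaOH) = 0.03201 × 0.1934 = 6.191 × 10^-3 mol
From the 1:2 ratio, n(H2SO4) in the aliquot = 1/2 × 6.191 × 10^-3 = 3.095 × 10^-3 mol
[H2SO4]_dilute = 3.095 × 10^-3 / 0.01000 = 0.3095 mol/L
Dilution factor = 100.0 / 10.18 = 9.823
[H2SO4]_stock = 0.3095 × 9.823 = 3.041 mol/L

3.041 mol/L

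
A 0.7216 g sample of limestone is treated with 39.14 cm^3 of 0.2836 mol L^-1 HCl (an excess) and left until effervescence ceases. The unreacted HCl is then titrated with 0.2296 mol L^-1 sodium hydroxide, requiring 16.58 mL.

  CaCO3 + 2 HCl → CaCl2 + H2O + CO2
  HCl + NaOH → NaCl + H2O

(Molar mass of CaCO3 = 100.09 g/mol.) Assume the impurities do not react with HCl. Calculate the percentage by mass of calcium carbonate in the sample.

50.58 %

n(HCl) added = 0.03914 × 0.2836 = 0.01110 mol
n(NaOH) used in back-titration = 0.01658 × 0.2296 = 3.807 × 10^-3 mol
n(HCl) left over = 3.807 × 10^-3 mol (1:1 ratio)
n(HCl) consumed by analyte = 0.01110 − 3.807 × 10^-3 = 7.293 × 10^-3 mol
From the 1:2 ratio, n(CaCO3) = 1/2 × 7.293 × 10^-3 = 3.647 × 10^-3 mol
mass of CaCO3 = 3.647 × 10^-3 × 100.09 = 0.3650 g
% CaCO3 = 0.3650 / 0.7216 × 100 = 50.58 %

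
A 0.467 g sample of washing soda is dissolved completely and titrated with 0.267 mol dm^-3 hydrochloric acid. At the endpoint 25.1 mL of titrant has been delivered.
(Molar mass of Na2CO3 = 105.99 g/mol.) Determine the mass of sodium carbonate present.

0.355 g

Na2CO3 + 2 HCl → 2 NaCl + H2O + CO2
n(HCl) = 0.0251 L × 0.267 mol/L = 6.70 × 10^-3 mol
From the 1:2 ratio, n(Na2CO3) = 1/2 × 6.70 × 10^-3 = 3.35 × 10^-3 mol
mass of Na2CO3 = 3.35 × 10^-3 × 105.99 g/mol = 0.355 g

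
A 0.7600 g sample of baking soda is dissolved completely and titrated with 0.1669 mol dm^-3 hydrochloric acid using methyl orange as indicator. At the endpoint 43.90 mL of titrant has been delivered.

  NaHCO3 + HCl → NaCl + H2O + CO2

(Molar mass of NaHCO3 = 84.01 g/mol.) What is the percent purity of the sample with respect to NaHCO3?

n(HCl) = 0.04390 L × 0.1669 mol/L = 7.327 × 10^-3 mol
n(NaHCO3) = 7.327 × 10^-3 mol (1:1 ratio)
mass of NaHCO3 = 7.327 × 10^-3 × 84.01 g/mol = 0.6155 g
% NaHCO3 = 0.6155 / 0.7600 × 100 = 80.99 %

80.99 %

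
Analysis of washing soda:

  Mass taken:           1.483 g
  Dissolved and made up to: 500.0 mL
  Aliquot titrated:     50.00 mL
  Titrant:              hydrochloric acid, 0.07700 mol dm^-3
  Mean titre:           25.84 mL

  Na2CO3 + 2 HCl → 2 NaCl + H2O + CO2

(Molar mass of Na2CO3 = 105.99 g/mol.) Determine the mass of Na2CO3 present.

1.054 g

n(HCl) per titration = 0.02584 × 0.07700 = 1.990 × 10^-3 mol
From the 1:2 ratio, n(Na2CO3) in each aliquot = 1/2 × 1.990 × 10^-3 = 9.948 × 10^-4 mol
n(Na2CO3) in the whole flask = 9.948 × 10^-4 × 500.0/50.00 = 9.948 × 10^-3 mol
mass of Na2CO3 = 9.948 × 10^-3 × 105.99 = 1.054 g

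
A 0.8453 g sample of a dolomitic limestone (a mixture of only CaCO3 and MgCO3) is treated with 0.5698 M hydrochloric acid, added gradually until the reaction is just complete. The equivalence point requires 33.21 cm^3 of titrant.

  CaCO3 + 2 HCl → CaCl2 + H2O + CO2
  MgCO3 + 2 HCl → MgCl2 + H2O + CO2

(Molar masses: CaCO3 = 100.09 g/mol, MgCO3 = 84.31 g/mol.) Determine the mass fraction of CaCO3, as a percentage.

n(HCl) = 0.03321 × 0.5698 = 0.01892 mol
Let x = n(CaCO3), y = n(MgCO3).
Titrant: 2x + 2y = 0.01892;  mass: 100.09x + 84.31y = 0.8453
Solving, x = 3.016 × 10^-3 mol, y = 6.445 × 10^-3 mol
mass of CaCO3 = 3.016 × 10^-3 × 100.09 = 0.3019 g
% CaCO3 = 0.3019 / 0.8453 × 100 = 35.72 %

35.72 %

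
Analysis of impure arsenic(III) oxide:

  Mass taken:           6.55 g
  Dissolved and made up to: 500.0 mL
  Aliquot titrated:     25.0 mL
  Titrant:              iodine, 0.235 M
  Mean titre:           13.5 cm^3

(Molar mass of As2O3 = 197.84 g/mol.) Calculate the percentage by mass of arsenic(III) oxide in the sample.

95.8 %

As2O3 + 2 I2 + 2 H2O → As2O5 + 4 HI
n(I2) per titration = 0.0135 × 0.235 = 3.17 × 10^-3 mol
From the 1:2 ratio, n(As2O3) in each aliquot = 1/2 × 3.17 × 10^-3 = 1.59 × 10^-3 mol
n(As2O3) in the whole flask = 1.59 × 10^-3 × 500.0/25.0 = 0.0317 mol
mass of As2O3 = 0.0317 × 197.84 = 6.28 g
% As2O3 = 6.28 / 6.55 × 100 = 95.8 %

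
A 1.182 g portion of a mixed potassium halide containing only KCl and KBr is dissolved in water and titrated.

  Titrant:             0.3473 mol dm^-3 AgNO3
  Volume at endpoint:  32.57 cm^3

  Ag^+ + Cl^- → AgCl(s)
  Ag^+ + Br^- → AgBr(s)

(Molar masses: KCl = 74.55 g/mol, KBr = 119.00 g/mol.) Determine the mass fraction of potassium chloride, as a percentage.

n(AgNO3) = 0.03257 × 0.3473 = 0.01131 mol
Let x = n(KCl), y = n(KBr).
Titrant: 1x + 1y = 0.01131;  mass: 74.55x + 119.00y = 1.182
Solving, x = 3.691 × 10^-3 mol, y = 7.620 × 10^-3 mol
mass of KCl = 3.691 × 10^-3 × 74.55 = 0.2752 g
% KCl = 0.2752 / 1.182 × 100 = 23.28 %

23.28 %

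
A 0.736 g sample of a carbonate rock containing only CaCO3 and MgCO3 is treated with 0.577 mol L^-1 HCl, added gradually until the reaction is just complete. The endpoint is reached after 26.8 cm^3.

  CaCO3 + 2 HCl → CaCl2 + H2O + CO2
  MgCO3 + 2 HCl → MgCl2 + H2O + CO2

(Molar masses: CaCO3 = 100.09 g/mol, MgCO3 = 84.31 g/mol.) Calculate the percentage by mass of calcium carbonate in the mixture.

n(HCl) = 0.0268 × 0.577 = 0.0155 mol
Let x = n(CaCO3), y = n(MgCO3).
Titrant: 2x + 2y = 0.0155;  mass: 100.09x + 84.31y = 0.736
Solving, x = 5.33 × 10^-3 mol, y = 2.40 × 10^-3 mol
mass of CaCO3 = 5.33 × 10^-3 × 100.09 = 0.534 g
% CaCO3 = 0.534 / 0.736 × 100 = 72.5 %

72.5 %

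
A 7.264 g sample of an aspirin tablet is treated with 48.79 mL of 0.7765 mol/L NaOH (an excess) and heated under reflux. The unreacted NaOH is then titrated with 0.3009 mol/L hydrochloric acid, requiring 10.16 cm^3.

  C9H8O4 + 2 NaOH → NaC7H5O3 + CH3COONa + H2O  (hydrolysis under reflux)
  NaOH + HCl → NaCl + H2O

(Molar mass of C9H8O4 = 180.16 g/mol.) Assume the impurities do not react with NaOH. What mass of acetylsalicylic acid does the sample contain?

3.137 g

n(NaOH) added = 0.04879 × 0.7765 = 0.03789 mol
n(HCl) used in back-titration = 0.01016 × 0.3009 = 3.057 × 10^-3 mol
n(NaOH) left over = 3.057 × 10^-3 mol (1:1 ratio)
n(NaOH) consumed by analyte = 0.03789 − 3.057 × 10^-3 = 0.03483 mol
From the 1:2 ratio, n(C9H8O4) = 1/2 × 0.03483 = 0.01741 mol
mass of C9H8O4 = 0.01741 × 180.16 = 3.137 g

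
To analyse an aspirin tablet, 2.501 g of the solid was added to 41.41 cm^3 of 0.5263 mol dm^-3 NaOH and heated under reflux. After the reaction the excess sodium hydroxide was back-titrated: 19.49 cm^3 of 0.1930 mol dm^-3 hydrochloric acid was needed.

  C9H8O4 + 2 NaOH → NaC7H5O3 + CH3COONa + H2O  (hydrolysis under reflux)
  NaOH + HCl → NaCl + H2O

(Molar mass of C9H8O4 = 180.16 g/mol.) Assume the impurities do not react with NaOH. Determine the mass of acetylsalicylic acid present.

1.624 g

n(NaOH) added = 0.04141 × 0.5263 = 0.02179 mol
n(HCl) used in back-titration = 0.01949 × 0.1930 = 3.762 × 10^-3 mol
n(NaOH) left over = 3.762 × 10^-3 mol (1:1 ratio)
n(NaOH) consumed by analyte = 0.02179 − 3.762 × 10^-3 = 0.01803 mol
From the 1:2 ratio, n(C9H8O4) = 1/2 × 0.01803 = 9.016 × 10^-3 mol
mass of C9H8O4 = 9.016 × 10^-3 × 180.16 = 1.624 g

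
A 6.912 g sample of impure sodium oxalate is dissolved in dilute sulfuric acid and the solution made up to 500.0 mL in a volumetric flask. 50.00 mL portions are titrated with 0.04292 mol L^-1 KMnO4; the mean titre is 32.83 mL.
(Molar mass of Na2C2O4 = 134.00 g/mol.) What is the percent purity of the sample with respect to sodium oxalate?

68.29 %

2 MnO4^- + 5 C2O4^2- + 16 H^+ → 2 Mn^2+ + 10 CO2 + 8 H2O
n(KMnO4) per titration = 0.03283 × 0.04292 = 1.409 × 10^-3 mol
From the 5:2 ratio, n(Na2C2O4) in each aliquot = 5/2 × 1.409 × 10^-3 = 3.523 × 10^-3 mol
n(Na2C2O4) in the whole flask = 3.523 × 10^-3 × 500.0/50.00 = 0.03523 mol
mass of Na2C2O4 = 0.03523 × 134.00 = 4.720 g
% Na2C2O4 = 4.720 / 6.912 × 100 = 68.29 %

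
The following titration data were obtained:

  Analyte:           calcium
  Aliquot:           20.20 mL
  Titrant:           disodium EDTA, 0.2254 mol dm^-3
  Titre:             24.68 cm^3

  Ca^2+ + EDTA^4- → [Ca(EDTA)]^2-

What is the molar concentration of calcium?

0.2754 mol/L

n(EDTA) = 0.02468 L × 0.2254 mol/L = 5.563 × 10^-3 mol
n(Ca2+) = 5.563 × 10^-3 mol (1:1 mole ratio)
[Ca2+] = 5.563 × 10^-3 mol / 0.02020 L = 0.2754 mol/L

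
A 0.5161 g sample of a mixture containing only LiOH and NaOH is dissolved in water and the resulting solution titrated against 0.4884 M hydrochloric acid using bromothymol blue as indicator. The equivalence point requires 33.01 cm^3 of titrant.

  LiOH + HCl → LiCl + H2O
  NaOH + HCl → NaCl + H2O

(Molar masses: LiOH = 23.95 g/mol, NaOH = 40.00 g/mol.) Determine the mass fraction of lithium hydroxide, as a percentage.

37.24 %

n(HCl) = 0.03301 × 0.4884 = 0.01612 mol
Let x = n(LiOH), y = n(NaOH).
Titrant: 1x + 1y = 0.01612;  mass: 23.95x + 40.00y = 0.5161
Solving, x = 8.024 × 10^-3 mol, y = 8.098 × 10^-3 mol
mass of LiOH = 8.024 × 10^-3 × 23.95 = 0.1922 g
% LiOH = 0.1922 / 0.5161 × 100 = 37.24 %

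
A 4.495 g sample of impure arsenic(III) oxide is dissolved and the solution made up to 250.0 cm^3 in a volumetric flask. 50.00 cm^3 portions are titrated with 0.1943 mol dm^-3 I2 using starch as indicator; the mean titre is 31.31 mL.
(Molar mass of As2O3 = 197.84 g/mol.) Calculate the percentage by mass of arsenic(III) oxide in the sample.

66.94 %

As2O3 + 2 I2 + 2 H2O → As2O5 + 4 HI
n(I2) per titration = 0.03131 × 0.1943 = 6.084 × 10^-3 mol
From the 1:2 ratio, n(As2O3) in each aliquot = 1/2 × 6.084 × 10^-3 = 3.042 × 10^-3 mol
n(As2O3) in the whole flask = 3.042 × 10^-3 × 250.0/50.00 = 0.01521 mol
mass of As2O3 = 0.01521 × 197.84 = 3.009 g
% As2O3 = 3.009 / 4.495 × 100 = 66.94 %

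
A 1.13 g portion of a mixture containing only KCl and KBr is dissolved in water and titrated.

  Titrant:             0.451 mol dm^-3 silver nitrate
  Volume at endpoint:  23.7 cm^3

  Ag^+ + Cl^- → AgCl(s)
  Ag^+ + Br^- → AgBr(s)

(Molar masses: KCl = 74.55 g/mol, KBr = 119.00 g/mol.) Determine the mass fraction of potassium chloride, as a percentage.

21.1 %

n(AgNO3) = 0.0237 × 0.451 = 0.0107 mol
Let x = n(KCl), y = n(KBr).
Titrant: 1x + 1y = 0.0107;  mass: 74.55x + 119.00y = 1.13
Solving, x = 3.19 × 10^-3 mol, y = 7.50 × 10^-3 mol
mass of KCl = 3.19 × 10^-3 × 74.55 = 0.238 g
% KCl = 0.238 / 1.13 × 100 = 21.1 %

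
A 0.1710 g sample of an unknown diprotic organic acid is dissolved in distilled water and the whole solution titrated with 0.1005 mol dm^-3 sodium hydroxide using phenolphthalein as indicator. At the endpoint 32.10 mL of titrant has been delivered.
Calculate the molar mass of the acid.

n(NaOH) = 0.03210 L × 0.1005 mol/L = 3.226 × 10^-3 mol
From the 1:2 ratio, n(H2A) = 1/2 × 3.226 × 10^-3 = 1.613 × 10^-3 mol
M = m / n = 0.1710 g / 1.613 × 10^-3 mol = 106.0 g/mol

106.0 g/mol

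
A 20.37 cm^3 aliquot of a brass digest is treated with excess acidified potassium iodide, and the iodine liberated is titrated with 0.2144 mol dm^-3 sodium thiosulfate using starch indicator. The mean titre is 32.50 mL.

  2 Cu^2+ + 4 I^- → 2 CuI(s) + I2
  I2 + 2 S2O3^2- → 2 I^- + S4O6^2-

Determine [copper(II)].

n(S2O3^2-) = 0.03250 × 0.2144 = 6.968 × 10^-3 mol
n(I2) = n(S2O3^2-)/2 = 3.484 × 10^-3 mol
From the 2:1 ratio, n(Cu2+) in the aliquot = 2/1 × 3.484 × 10^-3 = 6.968 × 10^-3 mol
[Cu2+] = 6.968 × 10^-3 / 0.02037 = 0.3421 mol/L

0.3421 mol/L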